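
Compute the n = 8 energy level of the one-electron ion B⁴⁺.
-5.315 eV

For hydrogen-like ions, the energy levels scale with Z²:
E_n = -13.6057 Z² / n² eV

For B⁴⁺ (Z = 5) at n = 8:
E_8 = -13.6057 × 5² / 8²
E_8 = -13.6057 × 25 / 64
E_8 = -340.1425 / 64
E_8 = -5.315 eV

The energy is 25 times more negative than hydrogen at the same n due to the stronger nuclear charge.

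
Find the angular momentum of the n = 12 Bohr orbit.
1.27e-33 J·s (or 12ℏ)

In the Bohr model, angular momentum is quantized:
L = nℏ

where ℏ = h/(2π) = 1.0546e-34 J·s

For n = 12:
L = 12 × 1.0546e-34 J·s
L = 1.27e-33 J·s

This can also be written as L = 12ℏ.
The angular momentum is an integer multiple of the reduced Planck constant.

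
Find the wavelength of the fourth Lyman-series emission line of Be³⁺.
5.933 nm

The lines of a series are numbered from the longest wavelength (smallest ΔE) outward; the fourth line is the transition from n = n_f + 4 to n_f.
The Lyman series has all transitions ending at n_f = 1.

For Be³⁺ (Z = 4), the fourth line (δ-line) is the jump from n = 5 to n = 1:
E_5 = -13.6057 × 4² / 5² = -8.70765 eV
E_1 = -13.6057 × 4² / 1² = -217.69120 eV
ΔE = E_5 - E_1 = 208.98355 eV

λ = hc/E = 1239.84 eV·nm / 208.98355 eV
λ = 5.933 nm

This is the δ-line of the Lyman series in Be³⁺.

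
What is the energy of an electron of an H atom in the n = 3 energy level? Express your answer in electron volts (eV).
-1.51 eV

The energy levels of a hydrogen-like atom are given by:
E_n = -13.6057 eV / n²

For n = 3:
E_3 = -13.6057 eV / 3²
E_3 = -13.6057 eV / 9
E_3 = -1.51 eV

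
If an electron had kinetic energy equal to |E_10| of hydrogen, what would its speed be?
2.19e+05 m/s (or 0.07297% of c)

The binding energy at n = 10 for hydrogen is:
E_10 = -13.6057/10² = -0.1360570 eV
|E_10| = 0.1360570 eV

Convert to Joules:
KE = 0.1360570 eV × (1.602177 × 10⁻¹⁹ J/eV) = 2.1799e-20 J

Using KE = ½mv²:
v = √(2·KE/m_e)
v = √(2 × 2.1799e-20 J / 9.10938 × 10⁻³¹ kg)
v = 2.19e+05 m/s

This is approximately 0.07297% the speed of light.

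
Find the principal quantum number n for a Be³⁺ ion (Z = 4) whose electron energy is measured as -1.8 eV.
n = 11

The exact energy levels follow E_n = -13.6057 Z² / n² eV with Z = 4.

The measured value (-1.8 eV) is reported to only 2 significant figures, so we must test candidate n values and see which one matches to that precision.

Candidate energies:
  n = 9:  E = -13.6057 × 4² / 9² = -2.68755 eV
  n = 10:  E = -13.6057 × 4² / 10² = -2.17691 eV
  n = 11:  E = -13.6057 × 4² / 11² = -1.79910 eV  ← matches
  n = 12:  E = -13.6057 × 4² / 12² = -1.51174 eV
  n = 13:  E = -13.6057 × 4² / 13² = -1.28811 eV

Checking against the measurement of -1.8 eV (2 sig figs), only n = 11 agrees:
E_11 = -1.79910 eV, which rounds to -1.8 eV ✓

Therefore n = 11.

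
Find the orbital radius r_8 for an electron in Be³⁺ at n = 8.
0.84668 nm (or 8.46684 Å)

The Bohr radius formula is:
r_n = n² a₀ / Z

where a₀ = 0.05291772 nm is the Bohr radius.

For Be³⁺ (Z = 4) at n = 8:
r_8 = 8² × 0.05291772 nm / 4
r_8 = 64 × 0.05291772 nm / 4
r_8 = 3.386734 nm / 4
r_8 = 0.84668 nm

The electron orbits at approximately 0.84668 nm from the nucleus.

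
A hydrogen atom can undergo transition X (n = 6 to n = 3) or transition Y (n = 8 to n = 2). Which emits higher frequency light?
8 → 2

Calculate the energy for each transition:

Transition 6 → 3:
ΔE₁ = |E_3 - E_6| = |-13.6057/3² - (-13.6057/6²)|
ΔE₁ = |-1.511744444444 - (-0.377936111111)| = 1.133808333 eV

Transition 8 → 2:
ΔE₂ = |E_2 - E_8| = |-13.6057/2² - (-13.6057/8²)|
ΔE₂ = |-3.401425000000 - (-0.212589062500)| = 3.188835938 eV

Since 3.188835938 eV > 1.133808333 eV, the transition 8 → 2 emits the more energetic photon.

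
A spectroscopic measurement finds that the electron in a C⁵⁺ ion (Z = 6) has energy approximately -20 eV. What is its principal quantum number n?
n = 5

The exact energy levels follow E_n = -13.6057 Z² / n² eV with Z = 6.

The measured value (-20 eV) is reported to only 2 significant figures, so we must test candidate n values and see which one matches to that precision.

Candidate energies:
  n = 3:  E = -13.6057 × 6² / 3² = -54.42280 eV
  n = 4:  E = -13.6057 × 6² / 4² = -30.61283 eV
  n = 5:  E = -13.6057 × 6² / 5² = -19.59221 eV  ← matches
  n = 6:  E = -13.6057 × 6² / 6² = -13.60570 eV
  n = 7:  E = -13.6057 × 6² / 7² = -9.99602 eV

Checking against the measurement of -20 eV (2 sig figs), only n = 5 agrees:
E_5 = -19.59221 eV, which rounds to -20 eV ✓

Therefore n = 5.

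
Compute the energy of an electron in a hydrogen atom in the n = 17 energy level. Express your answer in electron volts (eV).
-0.047 eV

The energy levels of a hydrogen-like atom are given by:
E_n = -13.6057 eV / n²

For n = 17:
E_17 = -13.6057 eV / 17²
E_17 = -13.6057 eV / 289
E_17 = -0.047 eV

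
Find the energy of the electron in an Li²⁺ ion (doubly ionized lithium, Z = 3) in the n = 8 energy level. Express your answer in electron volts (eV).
-1.913302 eV

The energy levels of a hydrogen-like atom are given by:
E_n = -13.6057 Z² / n² eV  (with Z = 3 for Li²⁺)

For n = 8:
E_8 = -13.6057 × 3² / 8²
E_8 = -13.6057 × 9 / 64
E_8 = -1.913302 eV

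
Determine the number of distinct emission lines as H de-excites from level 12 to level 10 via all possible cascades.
3

The electron can occupy levels n = 10, 11, ..., 12 during de-excitation — that is m = 12 - 10 + 1 = 3 distinct levels.

The number of distinct spectral lines equals the number of ways to choose 2 of these m levels (each pair gives one possible emission transition):

Number of lines = m(m-1)/2 = 3×2/2 = 3

These correspond to all possible transitions between the 3 levels:
12 → 11, 12 → 10, 11 → 10

Each transition produces a photon with a unique energy (and thus wavelength). This count does not depend on Z.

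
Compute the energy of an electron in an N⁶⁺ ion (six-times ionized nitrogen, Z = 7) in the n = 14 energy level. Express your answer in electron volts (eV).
-3.4014 eV

The energy levels of a hydrogen-like atom are given by:
E_n = -13.6057 Z² / n² eV  (with Z = 7 for N⁶⁺)

For n = 14:
E_14 = -13.6057 × 7² / 14²
E_14 = -13.6057 × 49 / 196
E_14 = -3.4014 eV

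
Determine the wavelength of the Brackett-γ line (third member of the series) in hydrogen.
2164.9450 nm

The lines of a series are numbered from the longest wavelength (smallest ΔE) outward; the third line is the transition from n = n_f + 3 to n_f.
The Brackett series has all transitions ending at n_f = 4.

For H, the third line (γ-line) is the jump from n = 7 to n = 4:
E_7 = -13.6057 / 7² = -0.2776673469 eV
E_4 = -13.6057 / 4² = -0.8503562500 eV
ΔE = E_7 - E_4 = 0.5726889031 eV

λ = hc/E = 1239.84 eV·nm / 0.5726889031 eV
λ = 2164.9450 nm

This is the γ-line of the Brackett series in H.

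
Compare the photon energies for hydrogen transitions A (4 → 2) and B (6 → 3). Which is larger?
4 → 2

Calculate the energy for each transition:

Transition 4 → 2:
ΔE₁ = |E_2 - E_4| = |-13.6057/2² - (-13.6057/4²)|
ΔE₁ = |-3.40142500 - (-0.85035625)| = 2.55107 eV

Transition 6 → 3:
ΔE₂ = |E_3 - E_6| = |-13.6057/3² - (-13.6057/6²)|
ΔE₂ = |-1.51174444 - (-0.37793611)| = 1.13381 eV

Since 2.55107 eV > 1.13381 eV, the transition 4 → 2 emits the more energetic photon.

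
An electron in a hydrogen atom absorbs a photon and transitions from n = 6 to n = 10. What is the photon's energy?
0.2419 eV

The energy levels of a hydrogen-like atom are E_n = -13.6057 eV / n².

Energy at n = 6: E_6 = -13.6057 / 6² = -0.3779361 eV
Energy at n = 10: E_10 = -13.6057 / 10² = -0.1360570 eV

The excitation energy is the difference:
ΔE = E_10 - E_6
ΔE = -0.1360570 - (-0.3779361)
ΔE = 0.2419 eV

Since this is positive, energy must be absorbed (photon absorption).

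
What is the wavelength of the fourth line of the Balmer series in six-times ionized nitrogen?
8.369 nm

The lines of a series are numbered from the longest wavelength (smallest ΔE) outward; the fourth line is the transition from n = n_f + 4 to n_f.
The Balmer series has all transitions ending at n_f = 2.

For N⁶⁺ (Z = 7), the fourth line (δ-line) is the jump from n = 6 to n = 2:
E_6 = -13.6057 × 7² / 6² = -18.51887 eV
E_2 = -13.6057 × 7² / 2² = -166.66983 eV
ΔE = E_6 - E_2 = 148.15096 eV

λ = hc/E = 1239.84 eV·nm / 148.15096 eV
λ = 8.369 nm

This is the δ-line of the Balmer series in N⁶⁺.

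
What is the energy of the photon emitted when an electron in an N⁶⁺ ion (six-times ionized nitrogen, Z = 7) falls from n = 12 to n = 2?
162.0401 eV

The energy levels are E_n = -13.6057 Z² eV / n².

Energy at n = 12: E_12 = -13.6057 × 7² / 12² = -4.6297174 eV
Energy at n = 2: E_2 = -13.6057 × 7² / 2² = -166.6698250 eV

For emission (electron falling to lower state), the photon energy is:
E_photon = E_12 - E_2 = |-4.6297174 - (-166.6698250)|
E_photon = 162.0401 eV

This energy is carried away by the emitted photon.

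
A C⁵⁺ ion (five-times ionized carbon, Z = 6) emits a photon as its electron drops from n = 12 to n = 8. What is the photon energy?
4.25178 eV

The energy levels are E_n = -13.6057 Z² eV / n².

Energy at n = 12: E_12 = -13.6057 × 6² / 12² = -3.40142500 eV
Energy at n = 8: E_8 = -13.6057 × 6² / 8² = -7.65320625 eV

For emission (electron falling to lower state), the photon energy is:
E_photon = E_12 - E_8 = |-3.40142500 - (-7.65320625)|
E_photon = 4.25178 eV

This energy is carried away by the emitted photon.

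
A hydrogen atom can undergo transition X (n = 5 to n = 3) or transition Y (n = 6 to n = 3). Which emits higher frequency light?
6 → 3

Calculate the energy for each transition:

Transition 5 → 3:
ΔE₁ = |E_3 - E_5| = |-13.6057/3² - (-13.6057/5²)|
ΔE₁ = |-1.5117444444 - (-0.5442280000)| = 0.9675164 eV

Transition 6 → 3:
ΔE₂ = |E_3 - E_6| = |-13.6057/3² - (-13.6057/6²)|
ΔE₂ = |-1.5117444444 - (-0.3779361111)| = 1.1338083 eV

Since 1.1338083 eV > 0.9675164 eV, the transition 6 → 3 emits the more energetic photon.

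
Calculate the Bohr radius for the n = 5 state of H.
1.322943 nm (or 13.229430 Å)

The Bohr radius formula is:
r_n = n² a₀ / Z

where a₀ = 0.052917721 nm is the Bohr radius.

For H (Z = 1) at n = 5:
r_5 = 5² × 0.052917721 nm / 1
r_5 = 25 × 0.052917721 nm / 1
r_5 = 1.3229430 nm / 1
r_5 = 1.322943 nm

The electron orbits at approximately 1.322943 nm from the nucleus.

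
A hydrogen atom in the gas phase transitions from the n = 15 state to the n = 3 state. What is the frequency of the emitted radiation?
3.5092e+14 Hz

First, find the transition energy:
E_15 = -13.6057 / 15² = -0.0604698 eV
E_3 = -13.6057 / 3² = -1.5117444 eV
|ΔE| = |E_3 - E_15| = 1.4512746 eV

Convert to Joules: E = 1.4512746 eV × (1.602177 × 10⁻¹⁹ J/eV) = 2.325199e-19 J

Using E = hf:
f = E/h = 2.325199e-19 J / (6.62607 × 10⁻³⁴ J·s)
f = 3.5092e+14 Hz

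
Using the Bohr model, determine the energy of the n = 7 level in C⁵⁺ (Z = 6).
-9.99602 eV

For hydrogen-like ions, the energy levels scale with Z²:
E_n = -13.6057 Z² / n² eV

For C⁵⁺ (Z = 6) at n = 7:
E_7 = -13.6057 × 6² / 7²
E_7 = -13.6057 × 36 / 49
E_7 = -489.8052 / 49
E_7 = -9.99602 eV

The energy is 36 times more negative than hydrogen at the same n due to the stronger nuclear charge.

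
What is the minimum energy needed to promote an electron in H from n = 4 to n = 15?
0.78989 eV

The energy levels of a hydrogen-like atom are E_n = -13.6057 eV / n².

Energy at n = 4: E_4 = -13.6057 / 4² = -0.85035625 eV
Energy at n = 15: E_15 = -13.6057 / 15² = -0.06046978 eV

The excitation energy is the difference:
ΔE = E_15 - E_4
ΔE = -0.06046978 - (-0.85035625)
ΔE = 0.78989 eV

Since this is positive, energy must be absorbed (photon absorption).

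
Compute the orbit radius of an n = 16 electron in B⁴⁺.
2.709387 nm (or 27.093873 Å)

The Bohr radius formula is:
r_n = n² a₀ / Z

where a₀ = 0.052917721 nm is the Bohr radius.

For B⁴⁺ (Z = 5) at n = 16:
r_16 = 16² × 0.052917721 nm / 5
r_16 = 256 × 0.052917721 nm / 5
r_16 = 13.5469366 nm / 5
r_16 = 2.709387 nm

The electron orbits at approximately 2.709387 nm from the nucleus.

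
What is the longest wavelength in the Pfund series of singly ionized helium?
1863.95141 nm

The longest wavelength corresponds to the smallest energy transition in the series.
The Pfund series has all transitions ending at n_f = 5.

For He⁺ (Z = 2), the first line (α-line) is the jump from n = 6 to n = 5:
E_6 = -13.6057 × 2² / 6² = -1.51174444444 eV
E_5 = -13.6057 × 2² / 5² = -2.17691200000 eV
ΔE = E_6 - E_5 = 0.66516755556 eV

λ = hc/E = 1239.84 eV·nm / 0.66516755556 eV
λ = 1863.95141 nm

This is the α-line of the Pfund series in He⁺.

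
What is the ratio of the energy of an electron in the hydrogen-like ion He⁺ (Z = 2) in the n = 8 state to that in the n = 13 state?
2.640625

Using E_n = -13.6057 Z² / n² eV with Z = 2:

E_8 = -13.6057 × 2² / 8² = -54.4228 / 64 = -0.8503562500 eV
E_13 = -13.6057 × 2² / 13² = -54.4228 / 169 = -0.3220284024 eV

The ratio is:
E_8/E_13 = (-0.8503562500) / (-0.3220284024)
E_8/E_13 = (-54.4228/64) / (-54.4228/169)
E_8/E_13 = 169/64
E_8/E_13 = 2.640625
(Note: the Z² factors cancel in the ratio.)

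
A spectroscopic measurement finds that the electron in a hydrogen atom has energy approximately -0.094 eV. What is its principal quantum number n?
n = 12

The exact energy levels follow E_n = -13.6057 eV / n².

The measured value (-0.094 eV) is reported to only 2 significant figures, so we must test candidate n values and see which one matches to that precision.

Candidate energies:
  n = 10:  E = -13.6057/10² = -0.136057 eV
  n = 11:  E = -13.6057/11² = -0.112444 eV
  n = 12:  E = -13.6057/12² = -0.094484 eV  ← matches
  n = 13:  E = -13.6057/13² = -0.080507 eV
  n = 14:  E = -13.6057/14² = -0.069417 eV

Checking against the measurement of -0.094 eV (2 sig figs), only n = 12 agrees:
E_12 = -0.094484 eV, which rounds to -0.094 eV ✓

Therefore n = 12.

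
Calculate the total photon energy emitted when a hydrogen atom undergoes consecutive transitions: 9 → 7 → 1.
13.438 eV

The energy levels of hydrogen are E_n = -13.6057 / n² eV.

First transition (9 → 7):
ΔE₁ = |E_7 - E_9|
ΔE₁ = |-0.277667347 - (-0.167971605)| = 0.109696 eV

Second transition (7 → 1):
ΔE₂ = |E_1 - E_7|
ΔE₂ = |-13.605700000 - (-0.277667347)| = 13.328033 eV

Total energy released:
E_total = ΔE₁ + ΔE₂ = 0.109696 + 13.328033 = 13.438 eV

Note: This equals the direct transition 9 → 1: 13.438 eV ✓
Energy is conserved regardless of the path taken.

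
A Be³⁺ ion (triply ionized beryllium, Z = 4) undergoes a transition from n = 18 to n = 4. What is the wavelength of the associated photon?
95.860358 nm

First, find the transition energy using E_n = -13.6057 Z² / n² eV:
E_18 = -13.6057 × 4² / 18² = -0.67188642 eV
E_4 = -13.6057 × 4² / 4² = -13.60570000 eV

Photon energy: |ΔE| = |E_4 - E_18| = 12.93381358 eV

Convert to wavelength using E = hc/λ with hc = 1239.84 eV·nm:
λ = hc/E = 1239.84 eV·nm / 12.93381358 eV
λ = 95.860358 nm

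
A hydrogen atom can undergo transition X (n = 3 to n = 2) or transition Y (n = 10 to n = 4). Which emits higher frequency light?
3 → 2

Calculate the energy for each transition:

Transition 3 → 2:
ΔE₁ = |E_2 - E_3| = |-13.6057/2² - (-13.6057/3²)|
ΔE₁ = |-3.4014250000 - (-1.5117444444)| = 1.8896806 eV

Transition 10 → 4:
ΔE₂ = |E_4 - E_10| = |-13.6057/4² - (-13.6057/10²)|
ΔE₂ = |-0.8503562500 - (-0.1360570000)| = 0.7142993 eV

Since 1.8896806 eV > 0.7142993 eV, the transition 3 → 2 emits the more energetic photon.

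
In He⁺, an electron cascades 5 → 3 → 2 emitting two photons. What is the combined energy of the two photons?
11.429 eV

The energy levels of He⁺ are E_n = -13.6057 × 2² / n² eV.

First transition (5 → 3):
ΔE₁ = |E_3 - E_5|
ΔE₁ = |-6.046977778 - (-2.176912000)| = 3.870066 eV

Second transition (3 → 2):
ΔE₂ = |E_2 - E_3|
ΔE₂ = |-13.605700000 - (-6.046977778)| = 7.558722 eV

Total energy released:
E_total = ΔE₁ + ΔE₂ = 3.870066 + 7.558722 = 11.429 eV

Note: This equals the direct transition 5 → 2: 11.429 eV ✓
Energy is conserved regardless of the path taken.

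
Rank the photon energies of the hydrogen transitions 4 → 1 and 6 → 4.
4 → 1

Calculate the energy for each transition:

Transition 4 → 1:
ΔE₁ = |E_1 - E_4| = |-13.6057/1² - (-13.6057/4²)|
ΔE₁ = |-13.6057000000 - (-0.8503562500)| = 12.7553438 eV

Transition 6 → 4:
ΔE₂ = |E_4 - E_6| = |-13.6057/4² - (-13.6057/6²)|
ΔE₂ = |-0.8503562500 - (-0.3779361111)| = 0.4724201 eV

Since 12.7553438 eV > 0.4724201 eV, the transition 4 → 1 emits the more energetic photon.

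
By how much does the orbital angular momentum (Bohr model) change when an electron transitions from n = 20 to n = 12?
8.43657e-34 J·s (or 8ℏ)

In the Bohr model, L_n = nℏ where ℏ = 1.0545718e-34 J·s.

L_20 = 20ℏ = 2.1091436e-33 J·s
L_12 = 12ℏ = 1.2654862e-33 J·s

ΔL = L_20 - L_12 = (20 - 12)ℏ = 8ℏ
ΔL = 8 × 1.0545718e-34 J·s = 8.43657e-34 J·s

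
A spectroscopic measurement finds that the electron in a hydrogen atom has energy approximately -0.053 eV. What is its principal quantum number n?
n = 16

The exact energy levels follow E_n = -13.6057 eV / n².

The measured value (-0.053 eV) is reported to only 2 significant figures, so we must test candidate n values and see which one matches to that precision.

Candidate energies:
  n = 14:  E = -13.6057/14² = -0.069417 eV
  n = 15:  E = -13.6057/15² = -0.060470 eV
  n = 16:  E = -13.6057/16² = -0.053147 eV  ← matches
  n = 17:  E = -13.6057/17² = -0.047079 eV
  n = 18:  E = -13.6057/18² = -0.041993 eV

Checking against the measurement of -0.053 eV (2 sig figs), only n = 16 agrees:
E_16 = -0.053147 eV, which rounds to -0.053 eV ✓

Therefore n = 16.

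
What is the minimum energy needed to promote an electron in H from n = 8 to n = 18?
0.17060 eV

The energy levels of a hydrogen-like atom are E_n = -13.6057 eV / n².

Energy at n = 8: E_8 = -13.6057 / 8² = -0.21258906 eV
Energy at n = 18: E_18 = -13.6057 / 18² = -0.04199290 eV

The excitation energy is the difference:
ΔE = E_18 - E_8
ΔE = -0.04199290 - (-0.21258906)
ΔE = 0.17060 eV

Since this is positive, energy must be absorbed (photon absorption).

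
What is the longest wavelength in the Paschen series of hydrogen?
1874.60 nm

The longest wavelength corresponds to the smallest energy transition in the series.
The Paschen series has all transitions ending at n_f = 3.

For H, the first line (α-line) is the jump from n = 4 to n = 3:
E_4 = -13.6057 / 4² = -0.85035625 eV
E_3 = -13.6057 / 3² = -1.51174444 eV
ΔE = E_4 - E_3 = 0.66138819 eV

λ = hc/E = 1239.84 eV·nm / 0.66138819 eV
λ = 1874.60 nm

This is the α-line of the Paschen series in H.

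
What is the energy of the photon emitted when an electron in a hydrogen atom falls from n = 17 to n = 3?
1.46467 eV

The energy levels are E_n = -13.6057 eV / n².

Energy at n = 17: E_17 = -13.6057 / 17² = -0.04707855 eV
Energy at n = 3: E_3 = -13.6057 / 3² = -1.51174444 eV

For emission (electron falling to lower state), the photon energy is:
E_photon = E_17 - E_3 = |-0.04707855 - (-1.51174444)|
E_photon = 1.46467 eV

This energy is carried away by the emitted photon.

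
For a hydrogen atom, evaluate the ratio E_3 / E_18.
36.000000

Using E_n = -13.6057 Z² / n² eV with Z = 1:

E_3 = -13.6057 / 3² = -13.6057 / 9 = -1.511744444444 eV
E_18 = -13.6057 / 18² = -13.6057 / 324 = -0.041992901235 eV

The ratio is:
E_3/E_18 = (-1.511744444444) / (-0.041992901235)
E_3/E_18 = (-13.6057/9) / (-13.6057/324)
E_3/E_18 = 324/9
E_3/E_18 = 36.000000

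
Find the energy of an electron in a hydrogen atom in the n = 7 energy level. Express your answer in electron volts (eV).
-0.2777 eV

The energy levels of a hydrogen-like atom are given by:
E_n = -13.6057 eV / n²

For n = 7:
E_7 = -13.6057 eV / 7²
E_7 = -13.6057 eV / 49
E_7 = -0.2777 eV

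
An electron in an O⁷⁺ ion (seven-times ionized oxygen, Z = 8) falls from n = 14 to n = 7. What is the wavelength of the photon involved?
93.03 nm

First, find the transition energy using E_n = -13.6057 Z² / n² eV:
E_14 = -13.6057 × 8² / 14² = -4.4427 eV
E_7 = -13.6057 × 8² / 7² = -17.7707 eV

Photon energy: |ΔE| = |E_7 - E_14| = 13.3280 eV

Convert to wavelength using E = hc/λ with hc = 1239.84 eV·nm:
λ = hc/E = 1239.84 eV·nm / 13.3280 eV
λ = 93.03 nm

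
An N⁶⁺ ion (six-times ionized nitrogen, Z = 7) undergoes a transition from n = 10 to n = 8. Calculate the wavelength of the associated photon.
330.62 nm

First, find the transition energy using E_n = -13.6057 Z² / n² eV:
E_10 = -13.6057 × 7² / 10² = -6.666793 eV
E_8 = -13.6057 × 7² / 8² = -10.416864 eV

Photon energy: |ΔE| = |E_8 - E_10| = 3.750071 eV

Convert to wavelength using E = hc/λ with hc = 1239.84 eV·nm:
λ = hc/E = 1239.84 eV·nm / 3.750071 eV
λ = 330.62 nm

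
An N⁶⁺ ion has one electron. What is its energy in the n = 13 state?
-3.945 eV

For hydrogen-like ions, the energy levels scale with Z²:
E_n = -13.6057 Z² / n² eV

For N⁶⁺ (Z = 7) at n = 13:
E_13 = -13.6057 × 7² / 13²
E_13 = -13.6057 × 49 / 169
E_13 = -666.6793 / 169
E_13 = -3.945 eV

The energy is 49 times more negative than hydrogen at the same n due to the stronger nuclear charge.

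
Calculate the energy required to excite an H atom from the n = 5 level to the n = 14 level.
0.4748 eV

The energy levels of a hydrogen-like atom are E_n = -13.6057 eV / n².

Energy at n = 5: E_5 = -13.6057 / 5² = -0.5442280 eV
Energy at n = 14: E_14 = -13.6057 / 14² = -0.0694168 eV

The excitation energy is the difference:
ΔE = E_14 - E_5
ΔE = -0.0694168 - (-0.5442280)
ΔE = 0.4748 eV

Since this is positive, energy must be absorbed (photon absorption).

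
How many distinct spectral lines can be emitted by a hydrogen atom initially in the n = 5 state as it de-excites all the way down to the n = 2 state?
6

The electron can occupy levels n = 2, 3, ..., 5 during de-excitation — that is m = 5 - 2 + 1 = 4 distinct levels.

The number of distinct spectral lines equals the number of ways to choose 2 of these m levels (each pair gives one possible emission transition):

Number of lines = m(m-1)/2 = 4×3/2 = 6

These correspond to all possible transitions between the 4 levels:
5 → 4, 5 → 3, 5 → 2, 4 → 3, 4 → 2, 3 → 2

Each transition produces a photon with a unique energy (and thus wavelength). This count does not depend on Z.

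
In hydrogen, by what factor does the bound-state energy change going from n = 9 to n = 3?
9.000

Using E_n = -13.6057 Z² / n² eV with Z = 1:

E_3 = -13.6057 / 3² = -13.6057 / 9 = -1.511744444 eV
E_9 = -13.6057 / 9² = -13.6057 / 81 = -0.167971605 eV

The ratio is:
E_3/E_9 = (-1.511744444) / (-0.167971605)
E_3/E_9 = (-13.6057/9) / (-13.6057/81)
E_3/E_9 = 81/9
E_3/E_9 = 9.000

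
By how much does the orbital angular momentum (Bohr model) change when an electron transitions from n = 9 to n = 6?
3.1637e-34 J·s (or 3ℏ)

In the Bohr model, L_n = nℏ where ℏ = 1.054572e-34 J·s.

L_9 = 9ℏ = 9.491148e-34 J·s
L_6 = 6ℏ = 6.327432e-34 J·s

ΔL = L_9 - L_6 = (9 - 6)ℏ = 3ℏ
ΔL = 3 × 1.054572e-34 J·s = 3.1637e-34 J·s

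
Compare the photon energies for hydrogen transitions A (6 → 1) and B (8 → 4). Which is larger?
6 → 1

Calculate the energy for each transition:

Transition 6 → 1:
ΔE₁ = |E_1 - E_6| = |-13.6057/1² - (-13.6057/6²)|
ΔE₁ = |-13.60570000 - (-0.37793611)| = 13.22776 eV

Transition 8 → 4:
ΔE₂ = |E_4 - E_8| = |-13.6057/4² - (-13.6057/8²)|
ΔE₂ = |-0.85035625 - (-0.21258906)| = 0.63777 eV

Since 13.22776 eV > 0.63777 eV, the transition 6 → 1 emits the more energetic photon.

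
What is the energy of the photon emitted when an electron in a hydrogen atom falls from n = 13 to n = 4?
0.77 eV

The energy levels are E_n = -13.6057 eV / n².

Energy at n = 13: E_13 = -13.6057 / 13² = -0.08051 eV
Energy at n = 4: E_4 = -13.6057 / 4² = -0.85036 eV

For emission (electron falling to lower state), the photon energy is:
E_photon = E_13 - E_4 = |-0.08051 - (-0.85036)|
E_photon = 0.77 eV

This energy is carried away by the emitted photon.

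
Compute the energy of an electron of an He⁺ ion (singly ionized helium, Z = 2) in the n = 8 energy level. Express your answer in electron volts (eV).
-0.85036 eV

The energy levels of a hydrogen-like atom are given by:
E_n = -13.6057 Z² / n² eV  (with Z = 2 for He⁺)

For n = 8:
E_8 = -13.6057 × 2² / 8²
E_8 = -13.6057 × 4 / 64
E_8 = -0.85036 eV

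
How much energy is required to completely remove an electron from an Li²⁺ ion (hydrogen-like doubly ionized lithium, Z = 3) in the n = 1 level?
122.451300 eV

The ionization energy is the energy needed to remove the electron completely (n → ∞).

For a hydrogen-like ion with Z = 3, E_n = -13.6057 Z² / n² eV.

At n = 1: E_1 = -13.6057 × 3² / 1² = -122.451300000 eV
At n = ∞: E_∞ = 0 eV

Ionization energy = E_∞ - E_1 = 0 - (-122.451300000) = 122.451300000 eV
Ionization energy ≈ 122.451300 eV

This is also called the binding energy of the electron in state n = 1.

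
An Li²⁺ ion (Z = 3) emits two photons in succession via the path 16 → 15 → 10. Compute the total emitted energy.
0.7462 eV

The energy levels of Li²⁺ are E_n = -13.6057 × 3² / n² eV.

First transition (16 → 15):
ΔE₁ = |E_15 - E_16|
ΔE₁ = |-0.5442280000 - (-0.4783253906)| = 0.0659026 eV

Second transition (15 → 10):
ΔE₂ = |E_10 - E_15|
ΔE₂ = |-1.2245130000 - (-0.5442280000)| = 0.6802850 eV

Total energy released:
E_total = ΔE₁ + ΔE₂ = 0.0659026 + 0.6802850 = 0.7462 eV

Note: This equals the direct transition 16 → 10: 0.7462 eV ✓
Energy is conserved regardless of the path taken.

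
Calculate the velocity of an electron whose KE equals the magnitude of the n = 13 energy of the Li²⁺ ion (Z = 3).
5.049e+05 m/s (or 0.17% of c)

The binding energy at n = 13 for Li²⁺ is:
E_13 = -13.6057 × 3²/13² = -0.7245639 eV
|E_13| = 0.7245639 eV

Convert to Joules:
KE = 0.7245639 eV × (1.602177 × 10⁻¹⁹ J/eV) = 1.16088e-19 J

Using KE = ½mv²:
v = √(2·KE/m_e)
v = √(2 × 1.16088e-19 J / 9.10938 × 10⁻³¹ kg)
v = 5.049e+05 m/s

This is approximately 0.17% the speed of light.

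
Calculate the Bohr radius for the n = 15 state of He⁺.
5.9532 nm (or 59.5324 Å)

The Bohr radius formula is:
r_n = n² a₀ / Z

where a₀ = 0.0529177 nm is the Bohr radius.

For He⁺ (Z = 2) at n = 15:
r_15 = 15² × 0.0529177 nm / 2
r_15 = 225 × 0.0529177 nm / 2
r_15 = 11.90648 nm / 2
r_15 = 5.9532 nm

The electron orbits at approximately 5.9532 nm from the nucleus.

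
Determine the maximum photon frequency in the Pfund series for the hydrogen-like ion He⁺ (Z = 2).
5.26e+14 Hz

The series limit corresponds to the transition from n = ∞ to n = 5.
This is the highest energy (shortest wavelength) transition in the Pfund series.

E_∞ = 0 eV
E_5 = -13.6057 × 2² / 5² = -2.176912 eV

Energy at series limit:
ΔE = E_∞ - E_5 = 0 - (-2.176912) = 2.176912 eV
E = 2.176912 eV × (1.602177 × 10⁻¹⁹ J/eV) = 3.4878e-19 J
f = E/h = 3.4878e-19 J / (6.62607 × 10⁻³⁴ J·s) = 5.26e+14 Hz

This energy equals the ionization energy from the n = 5 state of He⁺.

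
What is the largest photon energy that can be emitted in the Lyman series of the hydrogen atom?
13.606 eV

The series limit corresponds to the transition from n = ∞ to n = 1.
This is the highest energy (shortest wavelength) transition in the Lyman series.

E_∞ = 0 eV
E_1 = -13.6057 / 1² = -13.606 eV

Energy at series limit:
ΔE = E_∞ - E_1 = 0 - (-13.606) = 13.606 eV

This energy equals the ionization energy from the n = 1 state of hydrogen.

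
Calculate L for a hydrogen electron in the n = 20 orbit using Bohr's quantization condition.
2.109e-33 J·s (or 20ℏ)

In the Bohr model, angular momentum is quantized:
L = nℏ

where ℏ = h/(2π) = 1.05457e-34 J·s

For n = 20:
L = 20 × 1.05457e-34 J·s
L = 2.109e-33 J·s

This can also be written as L = 20ℏ.
The angular momentum is an integer multiple of the reduced Planck constant.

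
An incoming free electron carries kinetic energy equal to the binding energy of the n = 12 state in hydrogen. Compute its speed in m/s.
1.8231e+05 m/s (or 0.061% of c)

The binding energy at n = 12 for hydrogen is:
E_12 = -13.6057/12² = -0.094484028 eV
|E_12| = 0.094484028 eV

Convert to Joules:
KE = 0.094484028 eV × (1.602177 × 10⁻¹⁹ J/eV) = 1.513801e-20 J

Using KE = ½mv²:
v = √(2·KE/m_e)
v = √(2 × 1.513801e-20 J / 9.10938 × 10⁻³¹ kg)
v = 1.8231e+05 m/s

This is approximately 0.061% the speed of light.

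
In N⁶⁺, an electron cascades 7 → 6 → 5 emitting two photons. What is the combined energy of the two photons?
13.06 eV

The energy levels of N⁶⁺ are E_n = -13.6057 × 7² / n² eV.

First transition (7 → 6):
ΔE₁ = |E_6 - E_7|
ΔE₁ = |-18.51886944 - (-13.60570000)| = 4.91317 eV

Second transition (6 → 5):
ΔE₂ = |E_5 - E_6|
ΔE₂ = |-26.66717200 - (-18.51886944)| = 8.14830 eV

Total energy released:
E_total = ΔE₁ + ΔE₂ = 4.91317 + 8.14830 = 13.06 eV

Note: This equals the direct transition 7 → 5: 13.06 eV ✓
Energy is conserved regardless of the path taken.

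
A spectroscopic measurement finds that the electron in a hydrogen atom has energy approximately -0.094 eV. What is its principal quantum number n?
n = 12

The exact energy levels follow E_n = -13.6057 eV / n².

The measured value (-0.094 eV) is reported to only 2 significant figures, so we must test candidate n values and see which one matches to that precision.

Candidate energies:
  n = 10:  E = -13.6057/10² = -0.136057 eV
  n = 11:  E = -13.6057/11² = -0.112444 eV
  n = 12:  E = -13.6057/12² = -0.094484 eV  ← matches
  n = 13:  E = -13.6057/13² = -0.080507 eV
  n = 14:  E = -13.6057/14² = -0.069417 eV

Checking against the measurement of -0.094 eV (2 sig figs), only n = 12 agrees:
E_12 = -0.094484 eV, which rounds to -0.094 eV ✓

Therefore n = 12.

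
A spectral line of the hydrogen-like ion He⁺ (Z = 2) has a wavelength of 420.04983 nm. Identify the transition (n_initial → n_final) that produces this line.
n = 11 → n = 4

First, find the photon energy from the wavelength (hc = 1239.84 eV·nm):
E = hc/λ = 1239.84 eV·nm / 420.04983 nm = 2.9516498 eV

The energy levels of He⁺ satisfy E_n = -13.6057 × 2² / n² eV, so an emission n_i → n_f releases
ΔE = 13.6057 × 2² × (1/n_f² − 1/n_i²) eV.

Setting ΔE equal to the photon energy:
1/n_f² − 1/n_i² = 2.9516498 / (13.6057 × 2²) = 0.054235537

Since 1/n_i² must be positive, we need 1/n_f² > 0.054235537, i.e. n_f ≤ 4. For each allowed n_f, solve n_i = (1/n_f² − 0.054235537)^(−1/2) and check whether it is a whole number:
  n_f = 1: 1/n_i² = 1.000000000 − 0.054235537 = 0.945764463 → n_i = 1.028  (not an integer) ✗
  n_f = 2: 1/n_i² = 0.250000000 − 0.054235537 = 0.195764463 → n_i = 2.260  (not an integer) ✗
  n_f = 3: 1/n_i² = 0.111111111 − 0.054235537 = 0.056875574 → n_i = 4.193  (not an integer) ✗
  n_f = 4: 1/n_i² = 0.062500000 − 0.054235537 = 0.008264463 → n_i = 11.000  → integer, n_i = 11 ✓

Only n_f = 4 gives an integer upper level, n_i = 11.

The transition is from n = 11 to n = 4 (emission).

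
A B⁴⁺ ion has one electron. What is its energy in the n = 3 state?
-37.79361 eV

For hydrogen-like ions, the energy levels scale with Z²:
E_n = -13.6057 Z² / n² eV

For B⁴⁺ (Z = 5) at n = 3:
E_3 = -13.6057 × 5² / 3²
E_3 = -13.6057 × 25 / 9
E_3 = -340.1425 / 9
E_3 = -37.79361 eV

The energy is 25 times more negative than hydrogen at the same n due to the stronger nuclear charge.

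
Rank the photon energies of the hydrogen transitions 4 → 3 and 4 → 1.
4 → 1

Calculate the energy for each transition:

Transition 4 → 3:
ΔE₁ = |E_3 - E_4| = |-13.6057/3² - (-13.6057/4²)|
ΔE₁ = |-1.511744444 - (-0.850356250)| = 0.661388 eV

Transition 4 → 1:
ΔE₂ = |E_1 - E_4| = |-13.6057/1² - (-13.6057/4²)|
ΔE₂ = |-13.605700000 - (-0.850356250)| = 12.755344 eV

Since 12.755344 eV > 0.661388 eV, the transition 4 → 1 emits the more energetic photon.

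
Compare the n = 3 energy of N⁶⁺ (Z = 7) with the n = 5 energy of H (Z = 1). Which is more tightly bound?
N⁶⁺ at n = 3 (E = -74.075 eV)

Using E_n = -13.6057 Z² / n² eV:

N⁶⁺ (Z = 7) at n = 3:
E = -13.6057 × 7² / 3² = -13.6057 × 49 / 9 = -74.075478 eV

H (Z = 1) at n = 5:
E = -13.6057 × 1² / 5² = -13.6057 × 1 / 25 = -0.544228 eV

Since -74.075478 eV < -0.544228 eV,
N⁶⁺ at n = 3 is more tightly bound (requires more energy to ionize).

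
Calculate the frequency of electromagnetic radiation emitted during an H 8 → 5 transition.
8.02e+13 Hz

First, find the transition energy:
E_8 = -13.6057 / 8² = -0.2125891 eV
E_5 = -13.6057 / 5² = -0.5442280 eV
|ΔE| = |E_5 - E_8| = 0.3316389 eV

Convert to Joules: E = 0.3316389 eV × (1.602177 × 10⁻¹⁹ J/eV) = 5.3134e-20 J

Using E = hf:
f = E/h = 5.3134e-20 J / (6.62607 × 10⁻³⁴ J·s)
f = 8.02e+13 Hz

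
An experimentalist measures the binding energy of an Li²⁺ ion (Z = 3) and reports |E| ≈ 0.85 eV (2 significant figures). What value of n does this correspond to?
n = 12

The exact energy levels follow E_n = -13.6057 Z² / n² eV with Z = 3.

The measured value (-0.85 eV) is reported to only 2 significant figures, so we must test candidate n values and see which one matches to that precision.

Candidate energies:
  n = 10:  E = -13.6057 × 3² / 10² = -1.22451 eV
  n = 11:  E = -13.6057 × 3² / 11² = -1.01199 eV
  n = 12:  E = -13.6057 × 3² / 12² = -0.85036 eV  ← matches
  n = 13:  E = -13.6057 × 3² / 13² = -0.72456 eV
  n = 14:  E = -13.6057 × 3² / 14² = -0.62475 eV

Checking against the measurement of -0.85 eV (2 sig figs), only n = 12 agrees:
E_12 = -0.85036 eV, which rounds to -0.85 eV ✓

Therefore n = 12.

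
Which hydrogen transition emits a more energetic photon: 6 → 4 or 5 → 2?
5 → 2

Calculate the energy for each transition:

Transition 6 → 4:
ΔE₁ = |E_4 - E_6| = |-13.6057/4² - (-13.6057/6²)|
ΔE₁ = |-0.850356250000 - (-0.377936111111)| = 0.472420139 eV

Transition 5 → 2:
ΔE₂ = |E_2 - E_5| = |-13.6057/2² - (-13.6057/5²)|
ΔE₂ = |-3.401425000000 - (-0.544228000000)| = 2.857197000 eV

Since 2.857197000 eV > 0.472420139 eV, the transition 5 → 2 emits the more energetic photon.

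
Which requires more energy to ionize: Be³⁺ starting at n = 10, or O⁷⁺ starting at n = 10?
O⁷⁺ at n = 10 (E = -8.708 eV)

Using E_n = -13.6057 Z² / n² eV:

Be³⁺ (Z = 4) at n = 10:
E = -13.6057 × 4² / 10² = -13.6057 × 16 / 100 = -2.176912 eV

O⁷⁺ (Z = 8) at n = 10:
E = -13.6057 × 8² / 10² = -13.6057 × 64 / 100 = -8.707648 eV

Since -8.707648 eV < -2.176912 eV,
O⁷⁺ at n = 10 is more tightly bound (requires more energy to ionize).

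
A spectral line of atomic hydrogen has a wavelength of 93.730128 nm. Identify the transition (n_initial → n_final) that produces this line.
n = 6 → n = 1

First, find the photon energy from the wavelength (hc = 1239.84 eV·nm):
E = hc/λ = 1239.84 eV·nm / 93.730128 nm = 13.227764 eV

The energy levels of hydrogen satisfy E_n = -13.6057 / n² eV, so an emission n_i → n_f releases
ΔE = 13.6057 × (1/n_f² − 1/n_i²) eV.

Setting ΔE equal to the photon energy:
1/n_f² − 1/n_i² = 13.227764 / 13.6057 = 0.97222223

Since 1/n_i² must be positive, we need 1/n_f² > 0.97222223, i.e. n_f ≤ 1. For each allowed n_f, solve n_i = (1/n_f² − 0.97222223)^(−1/2) and check whether it is a whole number:
  n_f = 1: 1/n_i² = 1.00000000 − 0.97222223 = 0.02777777 → n_i = 6.000  → integer, n_i = 6 ✓

Only n_f = 1 gives an integer upper level, n_i = 6.

The transition is from n = 6 to n = 1 (emission).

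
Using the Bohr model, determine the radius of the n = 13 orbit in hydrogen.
8.9431 nm (or 89.4309 Å)

The Bohr radius formula is:
r_n = n² a₀ / Z

where a₀ = 0.0529177 nm is the Bohr radius.

For H (Z = 1) at n = 13:
r_13 = 13² × 0.0529177 nm / 1
r_13 = 169 × 0.0529177 nm / 1
r_13 = 8.94309 nm / 1
r_13 = 8.9431 nm

The electron orbits at approximately 8.9431 nm from the nucleus.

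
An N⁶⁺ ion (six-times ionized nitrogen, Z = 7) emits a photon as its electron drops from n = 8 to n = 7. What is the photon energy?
3.18884 eV

The energy levels are E_n = -13.6057 Z² eV / n².

Energy at n = 8: E_8 = -13.6057 × 7² / 8² = -10.41686406 eV
Energy at n = 7: E_7 = -13.6057 × 7² / 7² = -13.60570000 eV

For emission (electron falling to lower state), the photon energy is:
E_photon = E_8 - E_7 = |-10.41686406 - (-13.60570000)|
E_photon = 3.18884 eV

This energy is carried away by the emitted photon.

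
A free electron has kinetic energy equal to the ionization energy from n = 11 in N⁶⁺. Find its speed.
1.392e+06 m/s (or 0.46% of c)

The binding energy at n = 11 for N⁶⁺ is:
E_11 = -13.6057 × 7²/11² = -5.509746 eV
|E_11| = 5.509746 eV

Convert to Joules:
KE = 5.509746 eV × (1.602177 × 10⁻¹⁹ J/eV) = 8.82759e-19 J

Using KE = ½mv²:
v = √(2·KE/m_e)
v = √(2 × 8.82759e-19 J / 9.10938 × 10⁻³¹ kg)
v = 1.392e+06 m/s

This is approximately 0.46% the speed of light.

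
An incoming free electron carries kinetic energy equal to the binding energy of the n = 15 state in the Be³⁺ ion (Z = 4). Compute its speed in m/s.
5.8338e+05 m/s (or 0.194596% of c)

The binding energy at n = 15 for Be³⁺ is:
E_15 = -13.6057 × 4²/15² = -0.96751644 eV
|E_15| = 0.96751644 eV

Convert to Joules:
KE = 0.96751644 eV × (1.602177 × 10⁻¹⁹ J/eV) = 1.550133e-19 J

Using KE = ½mv²:
v = √(2·KE/m_e)
v = √(2 × 1.550133e-19 J / 9.10938 × 10⁻³¹ kg)
v = 5.8338e+05 m/s

This is approximately 0.194596% the speed of light.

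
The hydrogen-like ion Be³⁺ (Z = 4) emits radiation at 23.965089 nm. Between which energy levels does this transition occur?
n = 9 → n = 2

First, find the photon energy from the wavelength (hc = 1239.84 eV·nm):
E = hc/λ = 1239.84 eV·nm / 23.965089 nm = 51.735255 eV

The energy levels of Be³⁺ satisfy E_n = -13.6057 × 4² / n² eV, so an emission n_i → n_f releases
ΔE = 13.6057 × 4² × (1/n_f² − 1/n_i²) eV.

Setting ΔE equal to the photon energy:
1/n_f² − 1/n_i² = 51.735255 / (13.6057 × 4²) = 0.23765432

Since 1/n_i² must be positive, we need 1/n_f² > 0.23765432, i.e. n_f ≤ 2. For each allowed n_f, solve n_i = (1/n_f² − 0.23765432)^(−1/2) and check whether it is a whole number:
  n_f = 1: 1/n_i² = 1.00000000 − 0.23765432 = 0.76234568 → n_i = 1.145  (not an integer) ✗
  n_f = 2: 1/n_i² = 0.25000000 − 0.23765432 = 0.01234568 → n_i = 9.000  → integer, n_i = 9 ✓

Only n_f = 2 gives an integer upper level, n_i = 9.

The transition is from n = 9 to n = 2 (emission).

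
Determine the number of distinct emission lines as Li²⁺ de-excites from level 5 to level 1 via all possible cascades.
10

The electron can occupy levels n = 1, 2, ..., 5 during de-excitation — that is m = 5 - 1 + 1 = 5 distinct levels.

The number of distinct spectral lines equals the number of ways to choose 2 of these m levels (each pair gives one possible emission transition):

Number of lines = m(m-1)/2 = 5×4/2 = 10

These correspond to all possible transitions between the 5 levels:
5 → 4, 5 → 3, 5 → 2, 5 → 1, 4 → 3, 4 → 2, 4 → 1, 3 → 2...

Each transition produces a photon with a unique energy (and thus wavelength). This count does not depend on Z.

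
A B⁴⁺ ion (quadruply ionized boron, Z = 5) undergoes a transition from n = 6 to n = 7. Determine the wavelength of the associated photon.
494.6067 nm

First, find the transition energy using E_n = -13.6057 Z² / n² eV:
E_6 = -13.6057 × 5² / 6² = -9.44840278 eV
E_7 = -13.6057 × 5² / 7² = -6.94168367 eV

Photon energy: |ΔE| = |E_7 - E_6| = 2.50671911 eV

Convert to wavelength using E = hc/λ with hc = 1239.84 eV·nm:
λ = hc/E = 1239.84 eV·nm / 2.50671911 eV
λ = 494.6067 nm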